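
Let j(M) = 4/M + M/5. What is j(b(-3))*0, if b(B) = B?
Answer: 0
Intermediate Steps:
j(M) = 4/M + M/5 (j(M) = 4/M + M*(⅕) = 4/M + M/5)
j(b(-3))*0 = (4/(-3) + (⅕)*(-3))*0 = (4*(-⅓) - ⅗)*0 = (-4/3 - ⅗)*0 = -29/15*0 = 0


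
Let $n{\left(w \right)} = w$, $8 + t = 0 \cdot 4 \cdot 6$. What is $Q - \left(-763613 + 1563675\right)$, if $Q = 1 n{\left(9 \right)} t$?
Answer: $-800134$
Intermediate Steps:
$t = -8$ ($t = -8 + 0 \cdot 4 \cdot 6 = -8 + 0 \cdot 6 = -8 + 0 = -8$)
$Q = -72$ ($Q = 1 \cdot 9 \left(-8\right) = 9 \left(-8\right) = -72$)
$Q - \left(-763613 + 1563675\right) = -72 - \left(-763613 + 1563675\right) = -72 - 800062 = -800134$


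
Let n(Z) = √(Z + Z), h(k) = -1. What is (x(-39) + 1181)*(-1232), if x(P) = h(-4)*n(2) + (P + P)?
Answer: -1356432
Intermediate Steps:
n(Z) = √2*√Z (n(Z) = √(2*Z) = √2*√Z)
x(P) = -2 + 2*P (x(P) = -√2*√2 + (P + P) = -1*2 + 2*P = -2 + 2*P)
(x(-39) + 1181)*(-1232) = ((-2 + 2*(-39)) + 1181)*(-1232) = ((-2 - 78) + 1181)*(-1232) = (-80 + 1181)*(-1232) = 1101*(-1232) = -1356432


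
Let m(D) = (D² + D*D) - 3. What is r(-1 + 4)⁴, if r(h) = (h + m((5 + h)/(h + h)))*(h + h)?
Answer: 16777216/81 ≈ 2.0713e+5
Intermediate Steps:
m(D) = -3 + 2*D² (m(D) = (D² + D²) - 3 = 2*D² - 3 = -3 + 2*D²)
r(h) = 2*h*(-3 + h + (5 + h)²/(2*h²)) (r(h) = (h + (-3 + 2*((5 + h)/(h + h))²))*(h + h) = (h + (-3 + 2*((5 + h)/((2*h)))²))*(2*h) = (h + (-3 + 2*((5 + h)*(1/(2*h)))²))*(2*h) = (h + (-3 + 2*((5 + h)/(2*h))²))*(2*h) = (h + (-3 + 2*((5 + h)²/(4*h²))))*(2*h) = (h + (-3 + (5 + h)²/(2*h²)))*(2*h) = (-3 + h + (5 + h)²/(2*h²))*(2*h) = 2*h*(-3 + h + (5 + h)²/(2*h²)))
r(-1 + 4)⁴ = (-6*(-1 + 4) + 2*(-1 + 4)² + (5 + (-1 + 4))²/(-1 + 4))⁴ = (-6*3 + 2*3² + (5 + 3)²/3)⁴ = (-18 + 2*9 + (⅓)*8²)⁴ = (-18 + 18 + (⅓)*64)⁴ = (-18 + 18 + 64/3)⁴ = (64/3)⁴ = 16777216/81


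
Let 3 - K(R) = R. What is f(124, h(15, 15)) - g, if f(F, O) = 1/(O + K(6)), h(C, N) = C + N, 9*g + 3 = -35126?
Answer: 105388/27 ≈ 3903.3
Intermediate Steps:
g = -35129/9 (g = -⅓ + (⅑)*(-35126) = -⅓ - 35126/9 = -35129/9 ≈ -3903.2)
K(R) = 3 - R
f(F, O) = 1/(-3 + O) (f(F, O) = 1/(O + (3 - 1*6)) = 1/(O + (3 - 6)) = 1/(O - 3) = 1/(-3 + O))
f(124, h(15, 15)) - g = 1/(-3 + (15 + 15)) - 1*(-35129/9) = 1/(-3 + 30) + 35129/9 = 1/27 + 35129/9 = 105388/27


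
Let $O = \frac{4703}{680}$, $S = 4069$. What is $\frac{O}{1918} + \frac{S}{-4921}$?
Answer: $- \frac{754829871}{916880720} \approx -0.82326$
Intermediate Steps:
$O = \frac{4703}{680}$ ($O = 4703 \cdot \frac{1}{680} = \frac{4703}{680} \approx 6.9162$)
$\frac{O}{1918} + \frac{S}{-4921} = \frac{4703}{680 \cdot 1918} + \frac{4069}{-4921} = \frac{4703}{680} \cdot \frac{1}{1918} + 4069 \left(- \frac{1}{4921}\right) = \frac{4703}{1304240} - \frac{4069}{4921} = - \frac{754829871}{916880720}$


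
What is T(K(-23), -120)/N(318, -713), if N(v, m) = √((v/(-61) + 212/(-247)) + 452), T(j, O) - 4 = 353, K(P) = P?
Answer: 119*√11248027778/746534 ≈ 16.906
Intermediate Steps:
T(j, O) = 357 (T(j, O) = 4 + 353 = 357)
N(v, m) = √(111432/247 - v/61) (N(v, m) = √((v*(-1/61) + 212*(-1/247)) + 452) = √((-v/61 - 212/247) + 452) = √((-212/247 - v/61) + 452) = √(111432/247 - v/61))
T(K(-23), -120)/N(318, -713) = 357/((√(102415702584 - 3721549*318)/15067)) = 357/((√(102415702584 - 1183452582)/15067)) = 357/((√101232250002/15067)) = 357/(((3*√11248027778)/15067)) = 357/((3*√11248027778/15067)) = 357*(√11248027778/2239602) = 119*√11248027778/746534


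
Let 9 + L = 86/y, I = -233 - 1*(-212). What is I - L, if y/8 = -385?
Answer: -18437/1540 ≈ -11.972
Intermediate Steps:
y = -3080 (y = 8*(-385) = -3080)
I = -21 (I = -233 + 212 = -21)
L = -13903/1540 (L = -9 + 86/(-3080) = -9 + 86*(-1/3080) = -9 - 43/1540 = -13903/1540 ≈ -9.0279)
I - L = -21 - 1*(-13903/1540) = -21 + 13903/1540 = -18437/1540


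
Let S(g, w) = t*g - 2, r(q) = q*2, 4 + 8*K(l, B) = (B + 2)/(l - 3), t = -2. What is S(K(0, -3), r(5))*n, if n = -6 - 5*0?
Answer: 13/2 ≈ 6.5000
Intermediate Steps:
K(l, B) = -1/2 + (2 + B)/(8*(-3 + l)) (K(l, B) = -1/2 + ((B + 2)/(l - 3))/8 = -1/2 + ((2 + B)/(-3 + l))/8 = -1/2 + (2 + B)/(8*(-3 + l)))
n = -6 (n = -6 + 0 = -6)
r(q) = 2*q
S(g, w) = -2 - 2*g (S(g, w) = -2*g - 2 = -2 - 2*g)
S(K(0, -3), r(5))*n = (-2 - (14 - 3 - 4*0)/(4*(-3 + 0)))*(-6) = (-2 - (14 - 3 + 0)/(4*(-3)))*(-6) = (-2 - (-1)*11/(4*3))*(-6) = (-2 - 2*(-11/24))*(-6) = (-2 + 11/12)*(-6) = -13/12*(-6) = 13/2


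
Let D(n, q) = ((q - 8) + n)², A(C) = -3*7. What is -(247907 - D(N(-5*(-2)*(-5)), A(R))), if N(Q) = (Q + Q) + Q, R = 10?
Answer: -215866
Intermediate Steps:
A(C) = -21
N(Q) = 3*Q (N(Q) = 2*Q + Q = 3*Q)
D(n, q) = (-8 + n + q)² (D(n, q) = ((-8 + q) + n)² = (-8 + n + q)²)
-(247907 - D(N(-5*(-2)*(-5)), A(R))) = -(247907 - (-8 + 3*(-5*(-2)*(-5)) - 21)²) = -(247907 - (-8 + 3*(10*(-5)) - 21)²) = -(247907 - (-8 + 3*(-50) - 21)²) = -(247907 - (-8 - 150 - 21)²) = -(247907 - 1*(-179)²) = -(247907 - 1*32041) = -(247907 - 32041) = -1*215866 = -215866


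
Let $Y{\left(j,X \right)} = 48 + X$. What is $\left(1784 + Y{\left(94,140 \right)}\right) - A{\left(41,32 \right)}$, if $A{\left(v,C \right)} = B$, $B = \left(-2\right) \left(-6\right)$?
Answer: $1960$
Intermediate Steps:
$B = 12$
$A{\left(v,C \right)} = 12$
$\left(1784 + Y{\left(94,140 \right)}\right) - A{\left(41,32 \right)} = \left(1784 + \left(48 + 140\right)\right) - 12 = \left(1784 + 188\right) - 12 = 1972 - 12 = 1960$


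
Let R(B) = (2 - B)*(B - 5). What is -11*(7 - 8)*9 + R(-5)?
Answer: 29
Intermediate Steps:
R(B) = (-5 + B)*(2 - B) (R(B) = (2 - B)*(-5 + B) = (-5 + B)*(2 - B))
-11*(7 - 8)*9 + R(-5) = -11*(7 - 8)*9 + (-10 - 1*(-5)² + 7*(-5)) = -11*(-1)*9 + (-10 - 1*25 - 35) = 11*9 + (-10 - 25 - 35) = 99 - 70 = 29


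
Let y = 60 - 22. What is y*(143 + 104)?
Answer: 9386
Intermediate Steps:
y = 38
y*(143 + 104) = 38*(143 + 104) = 38*247 = 9386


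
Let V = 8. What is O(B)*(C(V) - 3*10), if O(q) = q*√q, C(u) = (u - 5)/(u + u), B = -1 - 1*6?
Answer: 3339*I*√7/16 ≈ 552.13*I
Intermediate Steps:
B = -7 (B = -1 - 6 = -7)
C(u) = (-5 + u)/(2*u) (C(u) = (-5 + u)/((2*u)) = (-5 + u)*(1/(2*u)) = (-5 + u)/(2*u))
O(q) = q^(3/2)
O(B)*(C(V) - 3*10) = (-7)^(3/2)*((½)*(-5 + 8)/8 - 3*10) = (-7*I*√7)*((½)*(⅛)*3 - 30) = (-7*I*√7)*(3/16 - 30) = -7*I*√7*(-477/16) = 3339*I*√7/16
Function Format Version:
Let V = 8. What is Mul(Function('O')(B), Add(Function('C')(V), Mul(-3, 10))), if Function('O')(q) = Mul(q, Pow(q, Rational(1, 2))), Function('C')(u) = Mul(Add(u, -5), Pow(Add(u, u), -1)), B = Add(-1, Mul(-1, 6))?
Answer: Mul(Rational(3339, 16), I, Pow(7, Rational(1, 2))) ≈ Mul(552.13, I)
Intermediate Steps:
B = -7 (B = Add(-1, -6) = -7)
Function('C')(u) = Mul(Rational(1, 2), Pow(u, -1), Add(-5, u)) (Function('C')(u) = Mul(Add(-5, u), Pow(Mul(2, u), -1)) = Mul(Add(-5, u), Mul(Rational(1, 2), Pow(u, -1))) = Mul(Rational(1, 2), Pow(u, -1), Add(-5, u)))
Function('O')(q) = Pow(q, Rational(3, 2))
Mul(Function('O')(B), Add(Function('C')(V), Mul(-3, 10))) = Mul(Pow(-7, Rational(3, 2)), Add(Mul(Rational(1, 2), Pow(8, -1), Add(-5, 8)), Mul(-3, 10))) = Mul(Mul(-7, I, Pow(7, Rational(1, 2))), Add(Mul(Rational(1, 2), Rational(1, 8), 3), -30)) = Mul(Mul(-7, I, Pow(7, Rational(1, 2))), Add(Rational(3, 16), -30)) = Mul(Mul(-7, I, Pow(7, Rational(1, 2))), Rational(-477, 16)) = Mul(Rational(3339, 16), I, Pow(7, Rational(1, 2)))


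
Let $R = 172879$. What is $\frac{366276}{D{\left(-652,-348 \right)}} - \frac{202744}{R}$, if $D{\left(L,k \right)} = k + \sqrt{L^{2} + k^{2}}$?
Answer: $\frac{1371854366801}{4593222151} + \frac{1190397 \sqrt{202}}{26569} \approx 935.45$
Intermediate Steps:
$\frac{366276}{D{\left(-652,-348 \right)}} - \frac{202744}{R} = \frac{366276}{-348 + \sqrt{\left(-652\right)^{2} + \left(-348\right)^{2}}} - \frac{202744}{172879} = \frac{366276}{-348 + \sqrt{425104 + 121104}} - \frac{202744}{172879} = \frac{366276}{-348 + \sqrt{546208}} - \frac{202744}{172879} = \frac{366276}{-348 + 52 \sqrt{202}} - \frac{202744}{172879} = - \frac{202744}{172879} + \frac{366276}{-348 + 52 \sqrt{202}}$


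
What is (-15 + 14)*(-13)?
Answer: 13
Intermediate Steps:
(-15 + 14)*(-13) = -1*(-13) = 13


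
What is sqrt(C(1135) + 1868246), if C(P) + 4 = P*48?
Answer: sqrt(1922722) ≈ 1386.6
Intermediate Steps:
C(P) = -4 + 48*P (C(P) = -4 + P*48 = -4 + 48*P)
sqrt(C(1135) + 1868246) = sqrt((-4 + 48*1135) + 1868246) = sqrt((-4 + 54480) + 1868246) = sqrt(54476 + 1868246) = sqrt(1922722)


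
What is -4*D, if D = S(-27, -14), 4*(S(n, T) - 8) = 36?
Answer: -68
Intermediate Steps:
S(n, T) = 17 (S(n, T) = 8 + (1/4)*36 = 8 + 9 = 17)
D = 17
-4*D = -4*17 = -68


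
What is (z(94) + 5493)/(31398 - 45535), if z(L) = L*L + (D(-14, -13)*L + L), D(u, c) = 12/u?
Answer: -100397/98959 ≈ -1.0145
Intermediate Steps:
z(L) = L² + L/7 (z(L) = L*L + ((12/(-14))*L + L) = L² + ((12*(-1/14))*L + L) = L² + (-6*L/7 + L) = L² + L/7)
(z(94) + 5493)/(31398 - 45535) = (94*(⅐ + 94) + 5493)/(31398 - 45535) = (94*(659/7) + 5493)/(-14137) = (61946/7 + 5493)*(-1/14137) = (100397/7)*(-1/14137) = -100397/98959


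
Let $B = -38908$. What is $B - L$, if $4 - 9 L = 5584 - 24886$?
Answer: $- \frac{369478}{9} \approx -41053.0$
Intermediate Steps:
$L = \frac{19306}{9}$ ($L = \frac{4}{9} - \frac{5584 - 24886}{9} = \frac{4}{9} - - \frac{6434}{3} = \frac{4}{9} + \frac{6434}{3} = \frac{19306}{9} \approx 2145.1$)
$B - L = -38908 - \frac{19306}{9} = - \frac{369478}{9}$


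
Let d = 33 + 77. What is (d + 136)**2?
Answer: 60516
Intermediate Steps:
d = 110
(d + 136)**2 = (110 + 136)**2 = 246**2 = 60516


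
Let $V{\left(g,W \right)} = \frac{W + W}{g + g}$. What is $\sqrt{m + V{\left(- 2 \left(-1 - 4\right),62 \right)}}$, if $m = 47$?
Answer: $\frac{\sqrt{1330}}{5} \approx 7.2938$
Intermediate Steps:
$V{\left(g,W \right)} = \frac{W}{g}$ ($V{\left(g,W \right)} = \frac{2 W}{2 g} = 2 W \frac{1}{2 g} = \frac{W}{g}$)
$\sqrt{m + V{\left(- 2 \left(-1 - 4\right),62 \right)}} = \sqrt{47 + \frac{62}{\left(-2\right) \left(-1 - 4\right)}} = \sqrt{47 + \frac{62}{\left(-2\right) \left(-5\right)}} = \sqrt{47 + \frac{62}{10}} = \sqrt{47 + 62 \cdot \frac{1}{10}} = \sqrt{47 + \frac{31}{5}} = \sqrt{\frac{266}{5}} = \frac{\sqrt{1330}}{5}$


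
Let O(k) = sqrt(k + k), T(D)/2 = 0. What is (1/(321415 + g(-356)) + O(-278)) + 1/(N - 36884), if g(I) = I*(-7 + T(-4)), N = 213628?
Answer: 500651/57248618808 + 2*I*sqrt(139) ≈ 8.7452e-6 + 23.58*I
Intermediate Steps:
T(D) = 0 (T(D) = 2*0 = 0)
g(I) = -7*I (g(I) = I*(-7 + 0) = I*(-7) = -7*I)
O(k) = sqrt(2)*sqrt(k) (O(k) = sqrt(2*k) = sqrt(2)*sqrt(k))
(1/(321415 + g(-356)) + O(-278)) + 1/(N - 36884) = (1/(321415 - 7*(-356)) + sqrt(2)*sqrt(-278)) + 1/(213628 - 36884) = (1/(321415 + 2492) + sqrt(2)*(I*sqrt(278))) + 1/176744 = (1/323907 + 2*I*sqrt(139)) + 1/176744 = 500651/57248618808 + 2*I*sqrt(139)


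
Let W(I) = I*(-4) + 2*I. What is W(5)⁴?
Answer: 10000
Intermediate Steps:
W(I) = -2*I (W(I) = -4*I + 2*I = -2*I)
W(5)⁴ = (-2*5)⁴ = (-10)⁴ = 10000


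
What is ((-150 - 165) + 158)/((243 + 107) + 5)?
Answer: -157/355 ≈ -0.44225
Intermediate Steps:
((-150 - 165) + 158)/((243 + 107) + 5) = (-315 + 158)/(350 + 5) = -157/355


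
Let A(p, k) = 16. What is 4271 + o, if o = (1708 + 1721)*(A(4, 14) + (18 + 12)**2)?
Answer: 3145235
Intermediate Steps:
o = 3140964 (o = (1708 + 1721)*(16 + (18 + 12)**2) = 3429*(16 + 30**2) = 3429*(16 + 900) = 3429*916 = 3140964)
4271 + o = 4271 + 3140964 = 3145235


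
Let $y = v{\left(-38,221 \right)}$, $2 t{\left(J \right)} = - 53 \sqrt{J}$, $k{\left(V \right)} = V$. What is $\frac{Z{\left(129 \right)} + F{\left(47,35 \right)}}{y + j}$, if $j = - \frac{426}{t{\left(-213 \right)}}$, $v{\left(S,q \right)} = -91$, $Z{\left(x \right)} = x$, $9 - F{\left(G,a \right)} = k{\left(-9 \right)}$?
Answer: $- \frac{37575993}{23264737} + \frac{31164 i \sqrt{213}}{23264737} \approx -1.6151 + 0.01955 i$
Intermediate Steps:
$F{\left(G,a \right)} = 18$ ($F{\left(G,a \right)} = 9 - -9 = 9 + 9 = 18$)
$t{\left(J \right)} = - \frac{53 \sqrt{J}}{2}$ ($t{\left(J \right)} = \frac{\left(-53\right) \sqrt{J}}{2} = - \frac{53 \sqrt{J}}{2}$)
$y = -91$
$j = - \frac{4 i \sqrt{213}}{53}$ ($j = - \frac{426}{\left(- \frac{53}{2}\right) \sqrt{-213}} = - \frac{426}{\left(- \frac{53}{2}\right) i \sqrt{213}} = - 426 \frac{2 i \sqrt{213}}{11289} = - \frac{4 i \sqrt{213}}{53} \approx - 1.1015 i$)
$\frac{Z{\left(129 \right)} + F{\left(47,35 \right)}}{y + j} = \frac{129 + 18}{-91 - \frac{4 i \sqrt{213}}{53}} = \frac{147}{-91 - \frac{4 i \sqrt{213}}{53}}$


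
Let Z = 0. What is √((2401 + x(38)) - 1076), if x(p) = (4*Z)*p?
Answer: 5*√53 ≈ 36.401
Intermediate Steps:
x(p) = 0 (x(p) = (4*0)*p = 0*p = 0)
√((2401 + x(38)) - 1076) = √((2401 + 0) - 1076) = √(2401 - 1076) = √1325 = 5*√53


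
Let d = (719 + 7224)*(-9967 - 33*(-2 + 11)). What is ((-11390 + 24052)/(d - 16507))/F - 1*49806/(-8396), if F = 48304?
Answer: 24522452534155483/4133849568091032 ≈ 5.9321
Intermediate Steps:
d = -81526952 (d = 7943*(-9967 - 33*9) = 7943*(-9967 - 297) = 7943*(-10264) = -81526952)
((-11390 + 24052)/(d - 16507))/F - 1*49806/(-8396) = ((-11390 + 24052)/(-81526952 - 16507))/48304 - 1*49806/(-8396) = (12662/(-81543459))*(1/48304) - 49806*(-1/8396) = (12662*(-1/81543459))*(1/48304) + 24903/4198 = -12662/81543459*1/48304 + 24903/4198 = -6331/1969437621768 + 24903/4198 = 24522452534155483/4133849568091032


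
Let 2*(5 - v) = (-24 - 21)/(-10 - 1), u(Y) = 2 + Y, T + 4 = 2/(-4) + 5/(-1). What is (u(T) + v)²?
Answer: 2500/121 ≈ 20.661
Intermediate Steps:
T = -19/2 (T = -4 + (2/(-4) + 5/(-1)) = -4 + (2*(-¼) + 5*(-1)) = -4 + (-½ - 5) = -4 - 11/2 = -19/2 ≈ -9.5000)
v = 65/22 (v = 5 - (-24 - 21)/(2*(-10 - 1)) = 5 - (-45)/(2*(-11)) = 5 - (-45)*(-1)/(2*11) = 5 - ½*45/11 = 5 - 45/22 = 65/22 ≈ 2.9545)
(u(T) + v)² = ((2 - 19/2) + 65/22)² = (-15/2 + 65/22)² = (-50/11)² = 2500/121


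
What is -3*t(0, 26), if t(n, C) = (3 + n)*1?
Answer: -9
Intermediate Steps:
t(n, C) = 3 + n
-3*t(0, 26) = -3*(3 + 0) = -3*3 = -9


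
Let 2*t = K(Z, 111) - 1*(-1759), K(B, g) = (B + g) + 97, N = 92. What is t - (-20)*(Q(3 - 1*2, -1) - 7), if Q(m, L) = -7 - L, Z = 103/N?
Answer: 133227/184 ≈ 724.06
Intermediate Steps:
Z = 103/92 ≈ 1.1196
K(B, g) = 97 + B + g
t = 181067/184 (t = ((97 + 103/92 + 111) - 1*(-1759))/2 = (19239/92 + 1759)/2 = (½)*(181067/92) = 181067/184 ≈ 984.06)
t - (-20)*(Q(3 - 1*2, -1) - 7) = 181067/184 - (-20)*((-7 - 1*(-1)) - 7) = 181067/184 - (-20)*((-7 + 1) - 7) = 181067/184 - (-20)*(-6 - 7) = 181067/184 - (-20)*(-13) = 181067/184 - 1*260 = 181067/184 - 260 = 133227/184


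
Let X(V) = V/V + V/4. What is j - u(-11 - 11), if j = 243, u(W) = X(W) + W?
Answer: 539/2 ≈ 269.50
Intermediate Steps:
X(V) = 1 + V/4 (X(V) = 1 + V*(1/4) = 1 + V/4)
u(W) = 1 + 5*W/4 (u(W) = (1 + W/4) + W = 1 + 5*W/4)
j - u(-11 - 11) = 243 - (1 + 5*(-11 - 11)/4) = 243 - (1 + (5/4)*(-22)) = 243 - (1 - 55/2) = 243 - 1*(-53/2) = 243 + 53/2 = 539/2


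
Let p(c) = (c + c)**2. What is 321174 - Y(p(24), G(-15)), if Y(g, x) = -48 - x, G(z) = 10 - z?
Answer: 321247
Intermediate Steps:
p(c) = 4*c**2 (p(c) = (2*c)**2 = 4*c**2)
321174 - Y(p(24), G(-15)) = 321174 - (-48 - (10 - 1*(-15))) = 321174 - (-48 - (10 + 15)) = 321174 - (-48 - 1*25) = 321174 - (-48 - 25) = 321174 - 1*(-73) = 321174 + 73 = 321247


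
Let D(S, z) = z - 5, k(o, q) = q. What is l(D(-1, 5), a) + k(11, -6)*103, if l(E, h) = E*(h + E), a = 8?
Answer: -618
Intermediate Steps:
D(S, z) = -5 + z
l(E, h) = E*(E + h)
l(D(-1, 5), a) + k(11, -6)*103 = (-5 + 5)*((-5 + 5) + 8) - 6*103 = 0*(0 + 8) - 618 = 0*8 - 618 = 0 - 618 = -618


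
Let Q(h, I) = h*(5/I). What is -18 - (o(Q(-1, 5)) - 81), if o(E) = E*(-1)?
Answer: 62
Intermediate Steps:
Q(h, I) = 5*h/I
o(E) = -E
-18 - (o(Q(-1, 5)) - 81) = -18 - (-5*(-1)/5 - 81) = -18 - (-1*(-1) - 81) = -18 - (1 - 81) = -18 - 1*(-80) = -18 + 80 = 62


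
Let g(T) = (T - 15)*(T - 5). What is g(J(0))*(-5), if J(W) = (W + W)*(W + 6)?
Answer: -375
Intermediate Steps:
J(W) = 2*W*(6 + W) (J(W) = (2*W)*(6 + W) = 2*W*(6 + W))
g(T) = (-15 + T)*(-5 + T)
g(J(0))*(-5) = (75 + (2*0*(6 + 0))**2 - 40*0*(6 + 0))*(-5) = (75 + (2*0*6)**2 - 40*0*6)*(-5) = (75 + 0**2 - 20*0)*(-5) = (75 + 0 + 0)*(-5) = 75*(-5) = -375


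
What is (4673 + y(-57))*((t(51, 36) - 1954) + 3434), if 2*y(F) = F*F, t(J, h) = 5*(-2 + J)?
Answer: 21726375/2 ≈ 1.0863e+7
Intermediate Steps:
t(J, h) = -10 + 5*J
y(F) = F²/2 (y(F) = (F*F)/2 = F²/2)
(4673 + y(-57))*((t(51, 36) - 1954) + 3434) = (4673 + (½)*(-57)²)*(((-10 + 5*51) - 1954) + 3434) = (4673 + (½)*3249)*(((-10 + 255) - 1954) + 3434) = (4673 + 3249/2)*((245 - 1954) + 3434) = 12595*(-1709 + 3434)/2 = (12595/2)*1725 = 21726375/2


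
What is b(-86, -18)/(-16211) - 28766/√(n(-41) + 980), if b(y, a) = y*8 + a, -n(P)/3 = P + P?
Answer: 706/16211 - 14383*√1226/613 ≈ -821.51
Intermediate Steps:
n(P) = -6*P (n(P) = -3*(P + P) = -6*P)
b(y, a) = a + 8*y (b(y, a) = 8*y + a = a + 8*y)
b(-86, -18)/(-16211) - 28766/√(n(-41) + 980) = (-18 + 8*(-86))/(-16211) - 28766/√(-6*(-41) + 980) = (-18 - 688)*(-1/16211) - 28766/√(246 + 980) = -706*(-1/16211) - 28766*√1226/1226 = 706/16211 - 14383*√1226/613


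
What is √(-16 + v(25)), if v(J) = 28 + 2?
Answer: √14 ≈ 3.7417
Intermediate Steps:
v(J) = 30
√(-16 + v(25)) = √(-16 + 30) = √14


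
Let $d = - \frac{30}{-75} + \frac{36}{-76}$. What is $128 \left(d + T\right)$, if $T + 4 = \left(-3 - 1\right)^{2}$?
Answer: $\frac{145024}{95} \approx 1526.6$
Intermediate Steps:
$T = 12$ ($T = -4 + \left(-3 - 1\right)^{2} = -4 + \left(-4\right)^{2} = -4 + 16 = 12$)
$d = - \frac{7}{95}$ ($d = \left(-30\right) \left(- \frac{1}{75}\right) + 36 \left(- \frac{1}{76}\right) = \frac{2}{5} - \frac{9}{19} = - \frac{7}{95} \approx -0.073684$)
$128 \left(d + T\right) = 128 \left(- \frac{7}{95} + 12\right) = 128 \cdot \frac{1133}{95} = \frac{145024}{95}$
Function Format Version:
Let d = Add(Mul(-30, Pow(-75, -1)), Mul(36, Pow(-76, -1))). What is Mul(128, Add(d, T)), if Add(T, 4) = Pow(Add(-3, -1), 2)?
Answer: Rational(145024, 95) ≈ 1526.6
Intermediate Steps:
T = 12 (T = Add(-4, Pow(Add(-3, -1), 2)) = Add(-4, Pow(-4, 2)) = Add(-4, 16) = 12)
d = Rational(-7, 95) (d = Add(Mul(-30, Rational(-1, 75)), Mul(36, Rational(-1, 76))) = Add(Rational(2, 5), Rational(-9, 19)) = Rational(-7, 95) ≈ -0.073684)
Mul(128, Add(d, T)) = Mul(128, Add(Rational(-7, 95), 12)) = Mul(128, Rational(1133, 95)) = Rational(145024, 95)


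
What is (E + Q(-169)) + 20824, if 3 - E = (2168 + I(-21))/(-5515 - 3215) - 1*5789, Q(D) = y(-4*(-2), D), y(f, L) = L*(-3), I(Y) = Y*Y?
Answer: 236786399/8730 ≈ 27123.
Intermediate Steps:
I(Y) = Y²
y(f, L) = -3*L
Q(D) = -3*D
E = 50566769/8730 (E = 3 - ((2168 + (-21)²)/(-5515 - 3215) - 1*5789) = 3 - ((2168 + 441)/(-8730) - 5789) = 3 - (2609*(-1/8730) - 5789) = 3 - (-2609/8730 - 5789) = 3 - 1*(-50540579/8730) = 3 + 50540579/8730 = 50566769/8730 ≈ 5792.3)
(E + Q(-169)) + 20824 = (50566769/8730 - 3*(-169)) + 20824 = (50566769/8730 + 507) + 20824 = 54992879/8730 + 20824 = 236786399/8730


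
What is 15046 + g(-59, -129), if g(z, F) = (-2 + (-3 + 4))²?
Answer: 15047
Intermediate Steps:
g(z, F) = 1 (g(z, F) = (-2 + 1)² = (-1)² = 1)
15046 + g(-59, -129) = 15046 + 1 = 15047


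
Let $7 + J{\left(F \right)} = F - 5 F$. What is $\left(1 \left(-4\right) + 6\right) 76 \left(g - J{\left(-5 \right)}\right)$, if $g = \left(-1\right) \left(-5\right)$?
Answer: $-1216$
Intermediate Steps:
$g = 5$
$J{\left(F \right)} = -7 - 4 F$ ($J{\left(F \right)} = -7 + \left(F - 5 F\right) = -7 - 4 F$)
$\left(1 \left(-4\right) + 6\right) 76 \left(g - J{\left(-5 \right)}\right) = \left(1 \left(-4\right) + 6\right) 76 \left(5 - \left(-7 - -20\right)\right) = \left(-4 + 6\right) 76 \left(5 - \left(-7 + 20\right)\right) = 2 \cdot 76 \left(5 - 13\right) = 152 \left(5 - 13\right) = 152 \left(-8\right) = -1216$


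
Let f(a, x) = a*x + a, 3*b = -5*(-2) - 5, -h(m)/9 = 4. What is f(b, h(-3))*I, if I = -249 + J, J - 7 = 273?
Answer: -5425/3 ≈ -1808.3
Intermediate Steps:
J = 280 (J = 7 + 273 = 280)
h(m) = -36 (h(m) = -9*4 = -36)
b = 5/3 (b = (-5*(-2) - 5)/3 = (10 - 5)/3 = (⅓)*5 = 5/3 ≈ 1.6667)
f(a, x) = a + a*x
I = 31 (I = -249 + 280 = 31)
f(b, h(-3))*I = (5*(1 - 36)/3)*31 = ((5/3)*(-35))*31 = -175/3*31 = -5425/3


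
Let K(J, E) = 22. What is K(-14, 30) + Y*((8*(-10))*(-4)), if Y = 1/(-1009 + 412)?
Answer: 12814/597 ≈ 21.464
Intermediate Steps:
Y = -1/597 (Y = 1/(-597) = -1/597 ≈ -0.0016750)
K(-14, 30) + Y*((8*(-10))*(-4)) = 22 - 8*(-10)*(-4)/597 = 22 - (-80)*(-4)/597 = 22 - 1/597*320 = 22 - 320/597 = 12814/597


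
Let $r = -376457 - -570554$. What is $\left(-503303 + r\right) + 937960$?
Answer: $628754$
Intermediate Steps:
$r = 194097$ ($r = -376457 + 570554 = 194097$)
$\left(-503303 + r\right) + 937960 = \left(-503303 + 194097\right) + 937960 = -309206 + 937960 = 628754$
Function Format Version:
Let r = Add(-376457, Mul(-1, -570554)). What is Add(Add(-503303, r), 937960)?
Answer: 628754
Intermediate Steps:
r = 194097 (r = Add(-376457, 570554) = 194097)
Add(Add(-503303, r), 937960) = Add(Add(-503303, 194097), 937960) = Add(-309206, 937960) = 628754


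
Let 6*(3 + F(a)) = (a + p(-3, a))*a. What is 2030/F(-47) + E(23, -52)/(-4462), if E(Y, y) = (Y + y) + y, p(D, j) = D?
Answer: 13634013/2601346 ≈ 5.2411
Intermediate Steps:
E(Y, y) = Y + 2*y
F(a) = -3 + a*(-3 + a)/6 (F(a) = -3 + ((a - 3)*a)/6 = -3 + ((-3 + a)*a)/6 = -3 + (a*(-3 + a))/6 = -3 + a*(-3 + a)/6)
2030/F(-47) + E(23, -52)/(-4462) = 2030/(-3 - ½*(-47) + (⅙)*(-47)²) + (23 + 2*(-52))/(-4462) = 2030/(-3 + 47/2 + (⅙)*2209) + (23 - 104)*(-1/4462) = 2030/(-3 + 47/2 + 2209/6) - 81*(-1/4462) = 2030/(1166/3) + 81/4462 = 2030*(3/1166) + 81/4462 = 3045/583 + 81/4462 = 13634013/2601346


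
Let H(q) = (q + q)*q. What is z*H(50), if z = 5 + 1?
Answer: 30000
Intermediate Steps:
z = 6
H(q) = 2*q² (H(q) = (2*q)*q = 2*q²)
z*H(50) = 6*(2*50²) = 6*(2*2500) = 6*5000 = 30000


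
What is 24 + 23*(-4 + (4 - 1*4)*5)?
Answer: -68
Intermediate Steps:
24 + 23*(-4 + (4 - 1*4)*5) = 24 + 23*(-4 + (4 - 4)*5) = 24 + 23*(-4 + 0*5) = 24 + 23*(-4 + 0) = 24 + 23*(-4) = 24 - 92 = -68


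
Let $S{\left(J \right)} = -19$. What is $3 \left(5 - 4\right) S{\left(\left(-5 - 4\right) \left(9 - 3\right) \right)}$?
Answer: $-57$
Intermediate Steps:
$3 \left(5 - 4\right) S{\left(\left(-5 - 4\right) \left(9 - 3\right) \right)} = 3 \left(5 - 4\right) \left(-19\right) = 3 \cdot 1 \left(-19\right) = 3 \left(-19\right) = -57$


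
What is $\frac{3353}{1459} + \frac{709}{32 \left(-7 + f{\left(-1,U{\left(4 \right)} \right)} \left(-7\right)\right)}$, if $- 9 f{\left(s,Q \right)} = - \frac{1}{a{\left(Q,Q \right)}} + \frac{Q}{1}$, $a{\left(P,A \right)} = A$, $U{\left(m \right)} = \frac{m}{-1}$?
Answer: $\frac{88763}{1388968} \approx 0.063906$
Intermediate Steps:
$U{\left(m \right)} = - m$ ($U{\left(m \right)} = m \left(-1\right) = - m$)
$f{\left(s,Q \right)} = - \frac{Q}{9} + \frac{1}{9 Q}$ ($f{\left(s,Q \right)} = - \frac{- \frac{1}{Q} + \frac{Q}{1}}{9} = - \frac{- \frac{1}{Q} + Q 1}{9} = - \frac{- \frac{1}{Q} + Q}{9} = - \frac{Q - \frac{1}{Q}}{9} = - \frac{Q}{9} + \frac{1}{9 Q}$)
$\frac{3353}{1459} + \frac{709}{32 \left(-7 + f{\left(-1,U{\left(4 \right)} \right)} \left(-7\right)\right)} = \frac{3353}{1459} + \frac{709}{32 \left(-7 + \frac{1 - \left(\left(-1\right) 4\right)^{2}}{9 \left(\left(-1\right) 4\right)} \left(-7\right)\right)} = 3353 \cdot \frac{1}{1459} + \frac{709}{32 \left(-7 + \frac{1 - \left(-4\right)^{2}}{9 \left(-4\right)} \left(-7\right)\right)} = \frac{3353}{1459} + \frac{709}{32 \left(-7 + \frac{1}{9} \left(- \frac{1}{4}\right) \left(1 - 16\right) \left(-7\right)\right)} = \frac{3353}{1459} + \frac{709}{32 \left(-7 + \frac{1}{9} \left(- \frac{1}{4}\right) \left(-15\right) \left(-7\right)\right)} = \frac{3353}{1459} + \frac{709}{32 \left(-7 + \frac{5}{12} \left(-7\right)\right)} = \frac{3353}{1459} + \frac{709}{32 \left(-7 - \frac{35}{12}\right)} = \frac{3353}{1459} + \frac{709}{32 \left(- \frac{119}{12}\right)} = \frac{3353}{1459} + \frac{709}{- \frac{952}{3}} = \frac{3353}{1459} + 709 \left(- \frac{3}{952}\right) = \frac{3353}{1459} - \frac{2127}{952} = \frac{88763}{1388968}$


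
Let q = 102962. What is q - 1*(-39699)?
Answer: 142661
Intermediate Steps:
q - 1*(-39699) = 102962 - 1*(-39699) = 102962 + 39699 = 142661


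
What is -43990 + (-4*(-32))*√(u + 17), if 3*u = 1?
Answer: -43990 + 256*√39/3 ≈ -43457.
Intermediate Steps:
u = ⅓ (u = (⅓)*1 = ⅓ ≈ 0.33333)
-43990 + (-4*(-32))*√(u + 17) = -43990 + (-4*(-32))*√(⅓ + 17) = -43990 + 128*√(52/3) = -43990 + 128*(2*√39/3) = -43990 + 256*√39/3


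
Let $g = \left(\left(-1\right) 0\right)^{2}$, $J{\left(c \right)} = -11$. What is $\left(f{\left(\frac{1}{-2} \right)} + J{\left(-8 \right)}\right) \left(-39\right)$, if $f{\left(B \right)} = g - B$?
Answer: $\frac{819}{2} \approx 409.5$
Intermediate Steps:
$g = 0$ ($g = 0^{2} = 0$)
$f{\left(B \right)} = - B$ ($f{\left(B \right)} = 0 - B = - B$)
$\left(f{\left(\frac{1}{-2} \right)} + J{\left(-8 \right)}\right) \left(-39\right) = \left(- \frac{1}{-2} - 11\right) \left(-39\right) = \left(\left(-1\right) \left(- \frac{1}{2}\right) - 11\right) \left(-39\right) = \left(\frac{1}{2} - 11\right) \left(-39\right) = \left(- \frac{21}{2}\right) \left(-39\right) = \frac{819}{2}$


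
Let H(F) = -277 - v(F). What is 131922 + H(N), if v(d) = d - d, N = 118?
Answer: 131645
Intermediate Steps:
v(d) = 0
H(F) = -277 (H(F) = -277 - 1*0 = -277 + 0 = -277)
131922 + H(N) = 131922 - 277 = 131645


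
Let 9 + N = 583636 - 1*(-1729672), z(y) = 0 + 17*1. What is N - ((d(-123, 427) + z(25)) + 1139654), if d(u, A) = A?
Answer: 1173201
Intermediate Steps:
z(y) = 17 (z(y) = 0 + 17 = 17)
N = 2313299 (N = -9 + (583636 - 1*(-1729672)) = -9 + (583636 + 1729672) = -9 + 2313308 = 2313299)
N - ((d(-123, 427) + z(25)) + 1139654) = 2313299 - ((427 + 17) + 1139654) = 2313299 - (444 + 1139654) = 2313299 - 1*1140098 = 2313299 - 1140098 = 1173201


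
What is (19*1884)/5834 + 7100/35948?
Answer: 166027001/26215079 ≈ 6.3333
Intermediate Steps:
(19*1884)/5834 + 7100/35948 = 35796*(1/5834) + 7100*(1/35948) = 17898/2917 + 1775/8987 = 166027001/26215079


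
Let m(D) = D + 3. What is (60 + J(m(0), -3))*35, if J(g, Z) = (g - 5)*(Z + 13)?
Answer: 1400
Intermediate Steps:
m(D) = 3 + D
J(g, Z) = (-5 + g)*(13 + Z)
(60 + J(m(0), -3))*35 = (60 + (-65 - 5*(-3) + 13*(3 + 0) - 3*(3 + 0)))*35 = (60 + (-65 + 15 + 13*3 - 3*3))*35 = (60 + (-65 + 15 + 39 - 9))*35 = (60 - 20)*35 = 40*35 = 1400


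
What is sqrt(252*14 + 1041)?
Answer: sqrt(4569) ≈ 67.594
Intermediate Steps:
sqrt(252*14 + 1041) = sqrt(3528 + 1041) = sqrt(4569)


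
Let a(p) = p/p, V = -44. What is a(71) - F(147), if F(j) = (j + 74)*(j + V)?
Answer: -22762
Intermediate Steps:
F(j) = (-44 + j)*(74 + j) (F(j) = (j + 74)*(j - 44) = (74 + j)*(-44 + j) = (-44 + j)*(74 + j))
a(p) = 1
a(71) - F(147) = 1 - (-3256 + 147² + 30*147) = 1 - (-3256 + 21609 + 4410) = 1 - 1*22763 = 1 - 22763 = -22762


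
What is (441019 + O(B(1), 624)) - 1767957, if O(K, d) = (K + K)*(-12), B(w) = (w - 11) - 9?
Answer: -1326482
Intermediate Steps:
B(w) = -20 + w (B(w) = (-11 + w) - 9 = -20 + w)
O(K, d) = -24*K (O(K, d) = (2*K)*(-12) = -24*K)
(441019 + O(B(1), 624)) - 1767957 = (441019 - 24*(-20 + 1)) - 1767957 = (441019 - 24*(-19)) - 1767957 = (441019 + 456) - 1767957 = 441475 - 1767957 = -1326482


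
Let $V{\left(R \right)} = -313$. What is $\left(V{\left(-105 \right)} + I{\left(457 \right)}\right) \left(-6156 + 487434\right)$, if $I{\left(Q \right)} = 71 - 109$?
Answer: $-168928578$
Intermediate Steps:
$I{\left(Q \right)} = -38$ ($I{\left(Q \right)} = 71 - 109 = -38$)
$\left(V{\left(-105 \right)} + I{\left(457 \right)}\right) \left(-6156 + 487434\right) = \left(-313 - 38\right) \left(-6156 + 487434\right) = \left(-351\right) 481278 = -168928578$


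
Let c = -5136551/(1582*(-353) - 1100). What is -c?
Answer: -5136551/559546 ≈ -9.1799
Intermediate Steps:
c = 5136551/559546 (c = -5136551/(-558446 - 1100) = -5136551/(-559546) = -5136551*(-1/559546) = 5136551/559546 ≈ 9.1799)
-c = -1*5136551/559546 = -5136551/559546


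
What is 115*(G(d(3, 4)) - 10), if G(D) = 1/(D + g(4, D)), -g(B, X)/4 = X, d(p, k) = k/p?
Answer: -4715/4 ≈ -1178.8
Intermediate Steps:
g(B, X) = -4*X
G(D) = -1/(3*D) (G(D) = 1/(D - 4*D) = 1/(-3*D) = -1/(3*D))
115*(G(d(3, 4)) - 10) = 115*(-1/(3*(4/3)) - 10) = 115*(-1/(3*(4*(⅓))) - 10) = 115*(-1/(3*4/3) - 10) = 115*(-⅓*¾ - 10) = 115*(-¼ - 10) = 115*(-41/4) = -4715/4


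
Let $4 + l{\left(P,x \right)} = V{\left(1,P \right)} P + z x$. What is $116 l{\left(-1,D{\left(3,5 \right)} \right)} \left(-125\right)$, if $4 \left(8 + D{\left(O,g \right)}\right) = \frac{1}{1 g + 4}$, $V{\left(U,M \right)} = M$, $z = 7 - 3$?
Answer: $\frac{4553000}{9} \approx 5.0589 \cdot 10^{5}$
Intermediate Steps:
$z = 4$ ($z = 7 - 3 = 4$)
$D{\left(O,g \right)} = -8 + \frac{1}{4 \left(4 + g\right)}$ ($D{\left(O,g \right)} = -8 + \frac{1}{4 \left(1 g + 4\right)} = -8 + \frac{1}{4 \left(g + 4\right)} = -8 + \frac{1}{4 \left(4 + g\right)}$)
$l{\left(P,x \right)} = -4 + P^{2} + 4 x$ ($l{\left(P,x \right)} = -4 + \left(P P + 4 x\right) = -4 + \left(P^{2} + 4 x\right) = -4 + P^{2} + 4 x$)
$116 l{\left(-1,D{\left(3,5 \right)} \right)} \left(-125\right) = 116 \left(-4 + \left(-1\right)^{2} + 4 \frac{-127 - 160}{4 \left(4 + 5\right)}\right) \left(-125\right) = 116 \left(-4 + 1 + 4 \frac{-127 - 160}{4 \cdot 9}\right) \left(-125\right) = 116 \left(-4 + 1 + 4 \cdot \frac{1}{4} \cdot \frac{1}{9} \left(-287\right)\right) \left(-125\right) = 116 \left(-4 + 1 + 4 \left(- \frac{287}{36}\right)\right) \left(-125\right) = 116 \left(-4 + 1 - \frac{287}{9}\right) \left(-125\right) = 116 \left(- \frac{314}{9}\right) \left(-125\right) = \left(- \frac{36424}{9}\right) \left(-125\right) = \frac{4553000}{9}$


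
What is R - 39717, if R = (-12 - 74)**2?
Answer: -32321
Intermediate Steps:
R = 7396 (R = (-86)**2 = 7396)
R - 39717 = 7396 - 39717 = -32321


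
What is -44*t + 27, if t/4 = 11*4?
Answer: -7717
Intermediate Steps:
t = 176 (t = 4*(11*4) = 4*44 = 176)
-44*t + 27 = -44*176 + 27 = -7744 + 27 = -7717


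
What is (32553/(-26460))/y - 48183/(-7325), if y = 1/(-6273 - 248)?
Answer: 34582491109/4307100 ≈ 8029.2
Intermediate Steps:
y = -1/6521 (y = 1/(-6521) = -1/6521 ≈ -0.00015335)
(32553/(-26460))/y - 48183/(-7325) = (32553/(-26460))/(-1/6521) - 48183/(-7325) = (32553*(-1/26460))*(-6521) - 48183*(-1/7325) = -3617/2940*(-6521) + 48183/7325 = 23586457/2940 + 48183/7325 = 34582491109/4307100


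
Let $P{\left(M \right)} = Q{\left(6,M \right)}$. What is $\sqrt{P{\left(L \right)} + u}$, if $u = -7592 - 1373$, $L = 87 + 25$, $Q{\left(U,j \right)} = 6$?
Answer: $17 i \sqrt{31} \approx 94.652 i$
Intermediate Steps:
$L = 112$
$P{\left(M \right)} = 6$
$u = -8965$
$\sqrt{P{\left(L \right)} + u} = \sqrt{6 - 8965} = \sqrt{-8959} = 17 i \sqrt{31}$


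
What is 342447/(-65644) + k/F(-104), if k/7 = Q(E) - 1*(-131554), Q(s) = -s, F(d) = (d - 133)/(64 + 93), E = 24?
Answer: -9489017856619/15557628 ≈ -6.0993e+5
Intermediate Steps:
F(d) = -133/157 + d/157 (F(d) = (-133 + d)/157 = (-133 + d)*(1/157) = -133/157 + d/157)
k = 920710 (k = 7*(-1*24 - 1*(-131554)) = 7*(-24 + 131554) = 7*131530 = 920710)
342447/(-65644) + k/F(-104) = 342447/(-65644) + 920710/(-133/157 + (1/157)*(-104)) = 342447*(-1/65644) + 920710/(-133/157 - 104/157) = -342447/65644 + 920710/(-237/157) = -342447/65644 + 920710*(-157/237) = -342447/65644 - 144551470/237 = -9489017856619/15557628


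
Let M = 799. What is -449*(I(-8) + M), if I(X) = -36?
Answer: -342587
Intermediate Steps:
-449*(I(-8) + M) = -449*(-36 + 799) = -449*763 = -342587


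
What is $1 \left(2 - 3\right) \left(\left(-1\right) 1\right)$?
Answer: $1$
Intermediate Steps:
$1 \left(2 - 3\right) \left(\left(-1\right) 1\right) = 1 \left(-1\right) \left(-1\right) = \left(-1\right) \left(-1\right) = 1$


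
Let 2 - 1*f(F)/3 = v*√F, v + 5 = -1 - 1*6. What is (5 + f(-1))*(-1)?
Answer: -11 - 36*I ≈ -11.0 - 36.0*I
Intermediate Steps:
v = -12 (v = -5 + (-1 - 1*6) = -5 + (-1 - 6) = -5 - 7 = -12)
f(F) = 6 + 36*√F (f(F) = 6 - (-36)*√F = 6 + 36*√F)
(5 + f(-1))*(-1) = (5 + (6 + 36*√(-1)))*(-1) = (5 + (6 + 36*I))*(-1) = (11 + 36*I)*(-1) = -11 - 36*I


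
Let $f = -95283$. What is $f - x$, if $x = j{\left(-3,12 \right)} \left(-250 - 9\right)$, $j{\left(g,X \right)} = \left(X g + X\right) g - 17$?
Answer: $-81038$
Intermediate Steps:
$j{\left(g,X \right)} = -17 + g \left(X + X g\right)$ ($j{\left(g,X \right)} = \left(X + X g\right) g - 17 = g \left(X + X g\right) - 17 = -17 + g \left(X + X g\right)$)
$x = -14245$ ($x = \left(-17 + 12 \left(-3\right) + 12 \left(-3\right)^{2}\right) \left(-250 - 9\right) = \left(-17 - 36 + 12 \cdot 9\right) \left(-259\right) = \left(-17 - 36 + 108\right) \left(-259\right) = 55 \left(-259\right) = -14245$)
$f - x = -95283 - -14245 = -95283 + 14245 = -81038$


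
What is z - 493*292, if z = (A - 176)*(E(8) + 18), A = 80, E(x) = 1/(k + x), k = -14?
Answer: -145668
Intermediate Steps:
E(x) = 1/(-14 + x)
z = -1712 (z = (80 - 176)*(1/(-14 + 8) + 18) = -96*(1/(-6) + 18) = -96*(-⅙ + 18) = -96*107/6 = -1712)
z - 493*292 = -1712 - 493*292 = -1712 - 143956 = -145668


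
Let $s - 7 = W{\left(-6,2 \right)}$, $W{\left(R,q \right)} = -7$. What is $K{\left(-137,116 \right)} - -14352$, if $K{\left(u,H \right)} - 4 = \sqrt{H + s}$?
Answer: $14356 + 2 \sqrt{29} \approx 14367.0$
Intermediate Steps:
$s = 0$ ($s = 7 - 7 = 0$)
$K{\left(u,H \right)} = 4 + \sqrt{H}$ ($K{\left(u,H \right)} = 4 + \sqrt{H + 0} = 4 + \sqrt{H}$)
$K{\left(-137,116 \right)} - -14352 = \left(4 + \sqrt{116}\right) - -14352 = \left(4 + 2 \sqrt{29}\right) + 14352 = 14356 + 2 \sqrt{29}$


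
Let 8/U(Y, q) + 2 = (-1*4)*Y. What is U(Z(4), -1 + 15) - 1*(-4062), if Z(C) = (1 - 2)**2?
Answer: 12182/3 ≈ 4060.7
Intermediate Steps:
Z(C) = 1 (Z(C) = (-1)**2 = 1)
U(Y, q) = 8/(-2 - 4*Y) (U(Y, q) = 8/(-2 + (-1*4)*Y) = 8/(-2 - 4*Y))
U(Z(4), -1 + 15) - 1*(-4062) = -4/(1 + 2*1) - 1*(-4062) = -4/(1 + 2) + 4062 = -4/3 + 4062 = 12182/3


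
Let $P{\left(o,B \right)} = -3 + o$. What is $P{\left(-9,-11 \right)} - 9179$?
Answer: $-9191$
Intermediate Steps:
$P{\left(-9,-11 \right)} - 9179 = \left(-3 - 9\right) - 9179 = -12 - 9179 = -9191$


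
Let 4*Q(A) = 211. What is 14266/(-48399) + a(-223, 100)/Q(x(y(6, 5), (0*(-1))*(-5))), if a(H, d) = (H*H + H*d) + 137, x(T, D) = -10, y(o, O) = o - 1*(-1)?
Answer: 5333657210/10212189 ≈ 522.28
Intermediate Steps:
y(o, O) = 1 + o (y(o, O) = o + 1 = 1 + o)
Q(A) = 211/4 (Q(A) = (¼)*211 = 211/4)
a(H, d) = 137 + H² + H*d (a(H, d) = (H² + H*d) + 137 = 137 + H² + H*d)
14266/(-48399) + a(-223, 100)/Q(x(y(6, 5), (0*(-1))*(-5))) = 14266/(-48399) + (137 + (-223)² - 223*100)/(211/4) = 14266*(-1/48399) + (137 + 49729 - 22300)*(4/211) = -14266/48399 + 27566*(4/211) = -14266/48399 + 110264/211 = 5333657210/10212189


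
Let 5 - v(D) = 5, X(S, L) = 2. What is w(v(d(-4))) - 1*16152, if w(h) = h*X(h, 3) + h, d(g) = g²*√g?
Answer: -16152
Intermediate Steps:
d(g) = g^(5/2)
v(D) = 0 (v(D) = 5 - 1*5 = 5 - 5 = 0)
w(h) = 3*h (w(h) = h*2 + h = 2*h + h = 3*h)
w(v(d(-4))) - 1*16152 = 3*0 - 1*16152 = 0 - 16152 = -16152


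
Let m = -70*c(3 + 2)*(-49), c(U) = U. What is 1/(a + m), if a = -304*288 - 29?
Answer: -1/70431 ≈ -1.4198e-5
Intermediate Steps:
a = -87581 (a = -87552 - 29 = -87581)
m = 17150 (m = -70*(3 + 2)*(-49) = -70*5*(-49) = -350*(-49) = 17150)
1/(a + m) = 1/(-87581 + 17150) = 1/(-70431) = -1/70431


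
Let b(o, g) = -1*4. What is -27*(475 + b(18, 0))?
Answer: -12717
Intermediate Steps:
b(o, g) = -4
-27*(475 + b(18, 0)) = -27*(475 - 4) = -27*471 = -12717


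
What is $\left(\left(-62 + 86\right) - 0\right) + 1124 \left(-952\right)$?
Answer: $-1070024$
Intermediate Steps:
$\left(\left(-62 + 86\right) - 0\right) + 1124 \left(-952\right) = \left(24 + 0\right) - 1070048 = 24 - 1070048 = -1070024$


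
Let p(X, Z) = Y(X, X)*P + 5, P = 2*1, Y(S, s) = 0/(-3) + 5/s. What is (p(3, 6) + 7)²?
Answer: 2116/9 ≈ 235.11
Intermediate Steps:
Y(S, s) = 5/s (Y(S, s) = 0*(-⅓) + 5/s = 0 + 5/s = 5/s)
P = 2
p(X, Z) = 5 + 10/X (p(X, Z) = (5/X)*2 + 5 = 10/X + 5 = 5 + 10/X)
(p(3, 6) + 7)² = ((5 + 10/3) + 7)² = (25/3 + 7)² = (46/3)² = 2116/9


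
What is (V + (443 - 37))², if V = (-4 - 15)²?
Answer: 588289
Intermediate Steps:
V = 361 (V = (-19)² = 361)
(V + (443 - 37))² = (361 + (443 - 37))² = (361 + 406)² = 767² = 588289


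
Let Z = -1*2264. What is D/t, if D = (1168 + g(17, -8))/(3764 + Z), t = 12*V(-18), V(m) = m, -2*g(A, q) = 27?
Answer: -2309/648000 ≈ -0.0035633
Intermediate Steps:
g(A, q) = -27/2 (g(A, q) = -½*27 = -27/2)
Z = -2264
t = -216 (t = 12*(-18) = -216)
D = 2309/3000 (D = (1168 - 27/2)/(3764 - 2264) = (2309/2)/1500 = (2309/2)*(1/1500) = 2309/3000 ≈ 0.76967)
D/t = (2309/3000)/(-216) = (2309/3000)*(-1/216) = -2309/648000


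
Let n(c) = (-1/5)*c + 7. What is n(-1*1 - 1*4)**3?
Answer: 512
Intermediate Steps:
n(c) = 7 - c/5 (n(c) = (-1*1/5)*c + 7 = -c/5 + 7 = 7 - c/5)
n(-1*1 - 1*4)**3 = (7 - (-1*1 - 1*4)/5)**3 = (7 - (-1 - 4)/5)**3 = (7 - 1/5*(-5))**3 = (7 + 1)**3 = 8**3 = 512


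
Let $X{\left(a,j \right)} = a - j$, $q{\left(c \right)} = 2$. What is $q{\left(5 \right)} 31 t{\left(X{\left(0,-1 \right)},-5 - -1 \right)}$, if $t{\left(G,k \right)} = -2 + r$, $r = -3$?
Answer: $-310$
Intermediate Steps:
$t{\left(G,k \right)} = -5$ ($t{\left(G,k \right)} = -2 - 3 = -5$)
$q{\left(5 \right)} 31 t{\left(X{\left(0,-1 \right)},-5 - -1 \right)} = 2 \cdot 31 \left(-5\right) = 62 \left(-5\right) = -310$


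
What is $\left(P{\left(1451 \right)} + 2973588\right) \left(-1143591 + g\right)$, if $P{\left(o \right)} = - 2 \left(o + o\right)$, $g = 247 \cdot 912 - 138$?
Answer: $-2725805731560$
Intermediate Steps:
$g = 225126$ ($g = 225264 - 138 = 225126$)
$P{\left(o \right)} = - 4 o$ ($P{\left(o \right)} = - 2 \cdot 2 o = - 4 o$)
$\left(P{\left(1451 \right)} + 2973588\right) \left(-1143591 + g\right) = \left(\left(-4\right) 1451 + 2973588\right) \left(-1143591 + 225126\right) = \left(-5804 + 2973588\right) \left(-918465\right) = 2967784 \left(-918465\right) = -2725805731560$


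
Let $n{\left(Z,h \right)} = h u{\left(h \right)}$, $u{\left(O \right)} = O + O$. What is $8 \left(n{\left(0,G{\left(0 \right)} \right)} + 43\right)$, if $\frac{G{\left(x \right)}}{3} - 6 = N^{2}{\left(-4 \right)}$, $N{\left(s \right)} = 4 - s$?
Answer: $705944$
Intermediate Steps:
$u{\left(O \right)} = 2 O$
$G{\left(x \right)} = 210$ ($G{\left(x \right)} = 18 + 3 \left(4 - -4\right)^{2} = 18 + 3 \left(4 + 4\right)^{2} = 18 + 3 \cdot 8^{2} = 18 + 3 \cdot 64 = 18 + 192 = 210$)
$n{\left(Z,h \right)} = 2 h^{2}$ ($n{\left(Z,h \right)} = h 2 h = 2 h^{2}$)
$8 \left(n{\left(0,G{\left(0 \right)} \right)} + 43\right) = 8 \left(2 \cdot 210^{2} + 43\right) = 8 \left(2 \cdot 44100 + 43\right) = 8 \left(88200 + 43\right) = 8 \cdot 88243 = 705944$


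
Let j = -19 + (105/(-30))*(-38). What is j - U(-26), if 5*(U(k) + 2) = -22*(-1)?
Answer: 558/5 ≈ 111.60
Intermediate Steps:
U(k) = 12/5 (U(k) = -2 + (-22*(-1))/5 = -2 + (1/5)*22 = -2 + 22/5 = 12/5)
j = 114 (j = -19 + (105*(-1/30))*(-38) = -19 - 7/2*(-38) = -19 + 133 = 114)
j - U(-26) = 114 - 1*12/5 = 114 - 12/5 = 558/5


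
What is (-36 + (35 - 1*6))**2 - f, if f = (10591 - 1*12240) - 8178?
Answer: 9876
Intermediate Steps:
f = -9827 (f = (10591 - 12240) - 8178 = -1649 - 8178 = -9827)
(-36 + (35 - 1*6))**2 - f = (-36 + (35 - 1*6))**2 - 1*(-9827) = (-36 + (35 - 6))**2 + 9827 = (-36 + 29)**2 + 9827 = (-7)**2 + 9827 = 49 + 9827 = 9876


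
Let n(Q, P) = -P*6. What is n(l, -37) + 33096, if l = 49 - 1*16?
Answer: 33318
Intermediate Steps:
l = 33 (l = 49 - 16 = 33)
n(Q, P) = -6*P
n(l, -37) + 33096 = -6*(-37) + 33096 = 222 + 33096 = 33318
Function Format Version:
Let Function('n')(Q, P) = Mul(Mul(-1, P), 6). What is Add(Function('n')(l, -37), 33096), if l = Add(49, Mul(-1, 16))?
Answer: 33318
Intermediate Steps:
l = 33 (l = Add(49, -16) = 33)
Function('n')(Q, P) = Mul(-6, P)
Add(Function('n')(l, -37), 33096) = Add(Mul(-6, -37), 33096) = Add(222, 33096) = 33318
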